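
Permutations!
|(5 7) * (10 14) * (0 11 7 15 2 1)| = 14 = |(0 11 7 5 15 2 1)(10 14)|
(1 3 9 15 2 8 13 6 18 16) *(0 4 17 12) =(0 4 17 12)(1 3 9 15 2 8 13 6 18 16) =[4, 3, 8, 9, 17, 5, 18, 7, 13, 15, 10, 11, 0, 6, 14, 2, 1, 12, 16]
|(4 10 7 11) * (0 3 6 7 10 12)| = 7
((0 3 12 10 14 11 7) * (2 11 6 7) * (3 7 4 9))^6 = ((0 7)(2 11)(3 12 10 14 6 4 9))^6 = (3 9 4 6 14 10 12)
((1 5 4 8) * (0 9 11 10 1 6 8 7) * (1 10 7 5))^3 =(0 7 11 9)(4 5)(6 8)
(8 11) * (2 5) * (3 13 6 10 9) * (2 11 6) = [0, 1, 5, 13, 4, 11, 10, 7, 6, 3, 9, 8, 12, 2] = (2 5 11 8 6 10 9 3 13)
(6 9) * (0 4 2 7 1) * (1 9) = (0 4 2 7 9 6 1) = [4, 0, 7, 3, 2, 5, 1, 9, 8, 6]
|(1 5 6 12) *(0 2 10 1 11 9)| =9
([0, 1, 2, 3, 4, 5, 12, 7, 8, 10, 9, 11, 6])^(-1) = (6 12)(9 10)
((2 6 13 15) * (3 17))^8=(17)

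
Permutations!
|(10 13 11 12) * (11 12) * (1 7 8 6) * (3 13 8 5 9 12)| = |(1 7 5 9 12 10 8 6)(3 13)| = 8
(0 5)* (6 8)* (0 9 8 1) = [5, 0, 2, 3, 4, 9, 1, 7, 6, 8] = (0 5 9 8 6 1)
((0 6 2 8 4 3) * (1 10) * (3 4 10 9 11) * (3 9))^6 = (11)(0 3 1 10 8 2 6)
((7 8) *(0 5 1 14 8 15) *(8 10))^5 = (0 8 1 15 10 5 7 14)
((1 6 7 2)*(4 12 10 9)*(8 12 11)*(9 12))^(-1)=((1 6 7 2)(4 11 8 9)(10 12))^(-1)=(1 2 7 6)(4 9 8 11)(10 12)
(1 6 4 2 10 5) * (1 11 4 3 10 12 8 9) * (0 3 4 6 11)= [3, 11, 12, 10, 2, 0, 4, 7, 9, 1, 5, 6, 8]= (0 3 10 5)(1 11 6 4 2 12 8 9)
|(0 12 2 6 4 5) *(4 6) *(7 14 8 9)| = 20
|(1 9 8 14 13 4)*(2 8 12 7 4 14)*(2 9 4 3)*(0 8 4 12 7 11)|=|(0 8 9 7 3 2 4 1 12 11)(13 14)|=10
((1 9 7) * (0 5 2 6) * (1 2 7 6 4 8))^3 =((0 5 7 2 4 8 1 9 6))^3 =(0 2 1)(4 9 5)(6 7 8)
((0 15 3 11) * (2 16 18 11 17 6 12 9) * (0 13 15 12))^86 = (0 9 16 11 15 17)(2 18 13 3 6 12)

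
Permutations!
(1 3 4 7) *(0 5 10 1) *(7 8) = (0 5 10 1 3 4 8 7) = [5, 3, 2, 4, 8, 10, 6, 0, 7, 9, 1]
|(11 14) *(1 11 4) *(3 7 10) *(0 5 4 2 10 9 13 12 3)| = 40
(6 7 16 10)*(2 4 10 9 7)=(2 4 10 6)(7 16 9)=[0, 1, 4, 3, 10, 5, 2, 16, 8, 7, 6, 11, 12, 13, 14, 15, 9]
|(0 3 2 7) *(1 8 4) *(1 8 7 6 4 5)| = 9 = |(0 3 2 6 4 8 5 1 7)|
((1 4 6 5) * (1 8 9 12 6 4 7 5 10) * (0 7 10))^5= (0 12 8 7 6 9 5)(1 10)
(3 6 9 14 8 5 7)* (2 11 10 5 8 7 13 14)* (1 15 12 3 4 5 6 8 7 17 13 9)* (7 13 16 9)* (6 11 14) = (1 15 12 3 8 13 6)(2 14 17 16 9)(4 5 7)(10 11) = [0, 15, 14, 8, 5, 7, 1, 4, 13, 2, 11, 10, 3, 6, 17, 12, 9, 16]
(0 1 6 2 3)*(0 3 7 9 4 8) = (0 1 6 2 7 9 4 8) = [1, 6, 7, 3, 8, 5, 2, 9, 0, 4]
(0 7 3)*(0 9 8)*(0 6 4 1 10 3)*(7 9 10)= (0 9 8 6 4 1 7)(3 10)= [9, 7, 2, 10, 1, 5, 4, 0, 6, 8, 3]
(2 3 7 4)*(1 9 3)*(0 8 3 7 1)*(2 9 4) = (0 8 3 1 4 9 7 2) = [8, 4, 0, 1, 9, 5, 6, 2, 3, 7]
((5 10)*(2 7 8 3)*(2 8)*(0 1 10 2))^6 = ((0 1 10 5 2 7)(3 8))^6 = (10)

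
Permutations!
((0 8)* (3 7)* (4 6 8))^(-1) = (0 8 6 4)(3 7)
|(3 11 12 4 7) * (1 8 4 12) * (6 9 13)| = |(1 8 4 7 3 11)(6 9 13)| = 6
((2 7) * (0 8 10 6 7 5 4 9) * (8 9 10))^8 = (2 4 6)(5 10 7)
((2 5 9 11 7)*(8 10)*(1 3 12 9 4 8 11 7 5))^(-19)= ((1 3 12 9 7 2)(4 8 10 11 5))^(-19)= (1 2 7 9 12 3)(4 8 10 11 5)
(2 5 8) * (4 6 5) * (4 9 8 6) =(2 9 8)(5 6) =[0, 1, 9, 3, 4, 6, 5, 7, 2, 8]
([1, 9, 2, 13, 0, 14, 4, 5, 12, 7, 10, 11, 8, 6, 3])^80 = [0, 1, 2, 3, 4, 5, 6, 7, 8, 9, 10, 11, 12, 13, 14]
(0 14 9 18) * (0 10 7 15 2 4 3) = [14, 1, 4, 0, 3, 5, 6, 15, 8, 18, 7, 11, 12, 13, 9, 2, 16, 17, 10] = (0 14 9 18 10 7 15 2 4 3)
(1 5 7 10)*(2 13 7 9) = (1 5 9 2 13 7 10) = [0, 5, 13, 3, 4, 9, 6, 10, 8, 2, 1, 11, 12, 7]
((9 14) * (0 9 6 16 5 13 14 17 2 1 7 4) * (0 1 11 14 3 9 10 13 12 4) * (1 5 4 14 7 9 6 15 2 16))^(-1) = (0 7 11 2 15 14 12 5 4 16 17 9 1 6 3 13 10)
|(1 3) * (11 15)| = |(1 3)(11 15)| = 2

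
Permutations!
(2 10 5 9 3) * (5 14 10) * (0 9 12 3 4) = (0 9 4)(2 5 12 3)(10 14) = [9, 1, 5, 2, 0, 12, 6, 7, 8, 4, 14, 11, 3, 13, 10]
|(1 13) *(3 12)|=|(1 13)(3 12)|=2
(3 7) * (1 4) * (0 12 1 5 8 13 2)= (0 12 1 4 5 8 13 2)(3 7)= [12, 4, 0, 7, 5, 8, 6, 3, 13, 9, 10, 11, 1, 2]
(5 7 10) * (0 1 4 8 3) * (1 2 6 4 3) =(0 2 6 4 8 1 3)(5 7 10) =[2, 3, 6, 0, 8, 7, 4, 10, 1, 9, 5]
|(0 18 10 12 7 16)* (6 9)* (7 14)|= 14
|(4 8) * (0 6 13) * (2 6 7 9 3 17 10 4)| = |(0 7 9 3 17 10 4 8 2 6 13)| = 11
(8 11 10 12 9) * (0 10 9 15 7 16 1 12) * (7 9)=(0 10)(1 12 15 9 8 11 7 16)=[10, 12, 2, 3, 4, 5, 6, 16, 11, 8, 0, 7, 15, 13, 14, 9, 1]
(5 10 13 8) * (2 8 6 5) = (2 8)(5 10 13 6) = [0, 1, 8, 3, 4, 10, 5, 7, 2, 9, 13, 11, 12, 6]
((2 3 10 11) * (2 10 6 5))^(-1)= ((2 3 6 5)(10 11))^(-1)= (2 5 6 3)(10 11)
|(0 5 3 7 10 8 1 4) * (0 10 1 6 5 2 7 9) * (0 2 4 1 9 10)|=|(0 4)(2 7 9)(3 10 8 6 5)|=30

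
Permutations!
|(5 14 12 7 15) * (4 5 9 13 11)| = 9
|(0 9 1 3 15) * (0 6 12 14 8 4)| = 10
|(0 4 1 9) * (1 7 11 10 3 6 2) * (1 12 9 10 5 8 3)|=|(0 4 7 11 5 8 3 6 2 12 9)(1 10)|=22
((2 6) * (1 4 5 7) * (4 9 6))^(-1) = (1 7 5 4 2 6 9)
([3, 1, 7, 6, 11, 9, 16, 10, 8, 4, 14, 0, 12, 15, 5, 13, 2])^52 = [2, 1, 5, 7, 6, 0, 10, 9, 8, 3, 4, 16, 12, 13, 11, 15, 14]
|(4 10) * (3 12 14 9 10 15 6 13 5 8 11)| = |(3 12 14 9 10 4 15 6 13 5 8 11)| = 12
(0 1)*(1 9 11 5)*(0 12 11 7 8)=(0 9 7 8)(1 12 11 5)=[9, 12, 2, 3, 4, 1, 6, 8, 0, 7, 10, 5, 11]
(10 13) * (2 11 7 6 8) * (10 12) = (2 11 7 6 8)(10 13 12) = [0, 1, 11, 3, 4, 5, 8, 6, 2, 9, 13, 7, 10, 12]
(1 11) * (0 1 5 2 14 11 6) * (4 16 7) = [1, 6, 14, 3, 16, 2, 0, 4, 8, 9, 10, 5, 12, 13, 11, 15, 7] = (0 1 6)(2 14 11 5)(4 16 7)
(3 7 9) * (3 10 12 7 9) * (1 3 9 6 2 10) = (1 3 6 2 10 12 7 9) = [0, 3, 10, 6, 4, 5, 2, 9, 8, 1, 12, 11, 7]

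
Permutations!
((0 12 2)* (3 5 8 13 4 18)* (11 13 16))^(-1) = (0 2 12)(3 18 4 13 11 16 8 5)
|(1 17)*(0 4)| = |(0 4)(1 17)| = 2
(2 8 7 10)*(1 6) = (1 6)(2 8 7 10) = [0, 6, 8, 3, 4, 5, 1, 10, 7, 9, 2]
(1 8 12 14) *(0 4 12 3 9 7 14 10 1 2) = (0 4 12 10 1 8 3 9 7 14 2) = [4, 8, 0, 9, 12, 5, 6, 14, 3, 7, 1, 11, 10, 13, 2]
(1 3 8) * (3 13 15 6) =(1 13 15 6 3 8) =[0, 13, 2, 8, 4, 5, 3, 7, 1, 9, 10, 11, 12, 15, 14, 6]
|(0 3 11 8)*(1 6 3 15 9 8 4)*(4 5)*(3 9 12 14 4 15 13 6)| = 40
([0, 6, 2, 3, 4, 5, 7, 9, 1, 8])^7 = [0, 7, 2, 3, 4, 5, 9, 8, 6, 1]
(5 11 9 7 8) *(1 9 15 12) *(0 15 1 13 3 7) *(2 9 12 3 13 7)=(0 15 3 2 9)(1 12 7 8 5 11)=[15, 12, 9, 2, 4, 11, 6, 8, 5, 0, 10, 1, 7, 13, 14, 3]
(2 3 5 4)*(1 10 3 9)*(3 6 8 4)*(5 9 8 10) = [0, 5, 8, 9, 2, 3, 10, 7, 4, 1, 6] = (1 5 3 9)(2 8 4)(6 10)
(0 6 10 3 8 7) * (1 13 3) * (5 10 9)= (0 6 9 5 10 1 13 3 8 7)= [6, 13, 2, 8, 4, 10, 9, 0, 7, 5, 1, 11, 12, 3]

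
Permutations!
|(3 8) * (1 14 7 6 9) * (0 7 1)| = |(0 7 6 9)(1 14)(3 8)| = 4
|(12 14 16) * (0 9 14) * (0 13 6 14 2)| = 15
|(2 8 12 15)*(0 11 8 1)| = 7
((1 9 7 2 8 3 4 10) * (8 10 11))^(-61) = (1 10 2 7 9)(3 8 11 4)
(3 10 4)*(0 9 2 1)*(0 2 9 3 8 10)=(0 3)(1 2)(4 8 10)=[3, 2, 1, 0, 8, 5, 6, 7, 10, 9, 4]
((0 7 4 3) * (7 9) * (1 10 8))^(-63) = ((0 9 7 4 3)(1 10 8))^(-63) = (10)(0 7 3 9 4)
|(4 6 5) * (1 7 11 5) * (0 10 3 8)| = |(0 10 3 8)(1 7 11 5 4 6)| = 12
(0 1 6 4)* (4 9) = (0 1 6 9 4) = [1, 6, 2, 3, 0, 5, 9, 7, 8, 4]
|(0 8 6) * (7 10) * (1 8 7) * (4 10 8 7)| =7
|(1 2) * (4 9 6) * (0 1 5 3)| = 15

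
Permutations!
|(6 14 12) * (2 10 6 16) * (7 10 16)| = |(2 16)(6 14 12 7 10)| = 10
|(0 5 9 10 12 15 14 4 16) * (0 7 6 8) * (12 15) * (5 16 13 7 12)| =|(0 16 12 5 9 10 15 14 4 13 7 6 8)| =13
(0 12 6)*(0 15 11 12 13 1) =(0 13 1)(6 15 11 12) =[13, 0, 2, 3, 4, 5, 15, 7, 8, 9, 10, 12, 6, 1, 14, 11]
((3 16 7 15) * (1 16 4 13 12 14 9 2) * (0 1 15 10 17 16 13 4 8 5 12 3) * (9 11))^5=(0 5 2 3 11 1 12 15 8 9 13 14)(7 10 17 16)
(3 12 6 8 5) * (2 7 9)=(2 7 9)(3 12 6 8 5)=[0, 1, 7, 12, 4, 3, 8, 9, 5, 2, 10, 11, 6]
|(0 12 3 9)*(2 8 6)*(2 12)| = 7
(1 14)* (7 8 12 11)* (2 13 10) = [0, 14, 13, 3, 4, 5, 6, 8, 12, 9, 2, 7, 11, 10, 1] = (1 14)(2 13 10)(7 8 12 11)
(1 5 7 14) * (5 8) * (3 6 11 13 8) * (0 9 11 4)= (0 9 11 13 8 5 7 14 1 3 6 4)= [9, 3, 2, 6, 0, 7, 4, 14, 5, 11, 10, 13, 12, 8, 1]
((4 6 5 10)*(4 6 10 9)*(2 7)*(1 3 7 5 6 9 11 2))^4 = ((1 3 7)(2 5 11)(4 10 9))^4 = (1 3 7)(2 5 11)(4 10 9)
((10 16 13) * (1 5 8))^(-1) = (1 8 5)(10 13 16)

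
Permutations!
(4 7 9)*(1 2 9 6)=(1 2 9 4 7 6)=[0, 2, 9, 3, 7, 5, 1, 6, 8, 4]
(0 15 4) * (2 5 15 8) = (0 8 2 5 15 4) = [8, 1, 5, 3, 0, 15, 6, 7, 2, 9, 10, 11, 12, 13, 14, 4]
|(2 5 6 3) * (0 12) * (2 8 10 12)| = 8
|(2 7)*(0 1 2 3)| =5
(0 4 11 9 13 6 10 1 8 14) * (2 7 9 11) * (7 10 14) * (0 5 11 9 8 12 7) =[4, 12, 10, 3, 2, 11, 14, 8, 0, 13, 1, 9, 7, 6, 5] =(0 4 2 10 1 12 7 8)(5 11 9 13 6 14)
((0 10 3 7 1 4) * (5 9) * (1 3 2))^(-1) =((0 10 2 1 4)(3 7)(5 9))^(-1) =(0 4 1 2 10)(3 7)(5 9)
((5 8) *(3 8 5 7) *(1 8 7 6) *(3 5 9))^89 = (1 6 8)(3 7 5 9)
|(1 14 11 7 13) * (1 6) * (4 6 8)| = |(1 14 11 7 13 8 4 6)| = 8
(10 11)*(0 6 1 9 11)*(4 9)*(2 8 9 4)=(0 6 1 2 8 9 11 10)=[6, 2, 8, 3, 4, 5, 1, 7, 9, 11, 0, 10]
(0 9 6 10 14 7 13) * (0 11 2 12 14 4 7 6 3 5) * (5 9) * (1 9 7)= (0 5)(1 9 3 7 13 11 2 12 14 6 10 4)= [5, 9, 12, 7, 1, 0, 10, 13, 8, 3, 4, 2, 14, 11, 6]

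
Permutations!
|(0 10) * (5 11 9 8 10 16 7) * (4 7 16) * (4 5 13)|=|(16)(0 5 11 9 8 10)(4 7 13)|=6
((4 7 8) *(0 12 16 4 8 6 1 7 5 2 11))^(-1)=(0 11 2 5 4 16 12)(1 6 7)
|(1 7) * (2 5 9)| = |(1 7)(2 5 9)| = 6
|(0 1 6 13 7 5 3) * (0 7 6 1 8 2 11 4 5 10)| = |(0 8 2 11 4 5 3 7 10)(6 13)| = 18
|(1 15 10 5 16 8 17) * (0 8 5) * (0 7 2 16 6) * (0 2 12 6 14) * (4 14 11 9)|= 16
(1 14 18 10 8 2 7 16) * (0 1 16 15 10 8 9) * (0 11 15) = (0 1 14 18 8 2 7)(9 11 15 10) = [1, 14, 7, 3, 4, 5, 6, 0, 2, 11, 9, 15, 12, 13, 18, 10, 16, 17, 8]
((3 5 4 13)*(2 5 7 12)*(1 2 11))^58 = (1 13 11 4 12 5 7 2 3)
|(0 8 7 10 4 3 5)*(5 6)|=|(0 8 7 10 4 3 6 5)|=8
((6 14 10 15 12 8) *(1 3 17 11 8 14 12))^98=(1 10 12 8 17)(3 15 14 6 11)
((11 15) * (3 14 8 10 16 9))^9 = ((3 14 8 10 16 9)(11 15))^9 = (3 10)(8 9)(11 15)(14 16)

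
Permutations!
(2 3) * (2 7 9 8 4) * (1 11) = [0, 11, 3, 7, 2, 5, 6, 9, 4, 8, 10, 1] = (1 11)(2 3 7 9 8 4)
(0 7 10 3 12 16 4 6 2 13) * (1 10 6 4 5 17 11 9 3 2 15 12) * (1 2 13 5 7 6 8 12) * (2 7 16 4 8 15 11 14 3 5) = (0 6 11 9 5 17 14 3 7 15 1 10 13)(4 8 12) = [6, 10, 2, 7, 8, 17, 11, 15, 12, 5, 13, 9, 4, 0, 3, 1, 16, 14]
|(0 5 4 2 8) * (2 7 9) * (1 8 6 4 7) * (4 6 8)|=6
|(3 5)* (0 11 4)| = 6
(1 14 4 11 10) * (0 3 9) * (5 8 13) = (0 3 9)(1 14 4 11 10)(5 8 13) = [3, 14, 2, 9, 11, 8, 6, 7, 13, 0, 1, 10, 12, 5, 4]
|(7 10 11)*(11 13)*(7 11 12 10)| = |(10 13 12)| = 3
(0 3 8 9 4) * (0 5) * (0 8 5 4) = (0 3 5 8 9) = [3, 1, 2, 5, 4, 8, 6, 7, 9, 0]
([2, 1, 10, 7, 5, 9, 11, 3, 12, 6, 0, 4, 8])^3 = (3 7)(4 6 5 11 9)(8 12)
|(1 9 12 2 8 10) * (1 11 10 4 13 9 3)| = 6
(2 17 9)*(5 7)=(2 17 9)(5 7)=[0, 1, 17, 3, 4, 7, 6, 5, 8, 2, 10, 11, 12, 13, 14, 15, 16, 9]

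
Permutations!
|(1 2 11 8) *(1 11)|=|(1 2)(8 11)|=2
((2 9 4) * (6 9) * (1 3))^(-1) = ((1 3)(2 6 9 4))^(-1) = (1 3)(2 4 9 6)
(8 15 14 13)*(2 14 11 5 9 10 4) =[0, 1, 14, 3, 2, 9, 6, 7, 15, 10, 4, 5, 12, 8, 13, 11] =(2 14 13 8 15 11 5 9 10 4)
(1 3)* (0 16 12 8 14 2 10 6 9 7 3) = [16, 0, 10, 1, 4, 5, 9, 3, 14, 7, 6, 11, 8, 13, 2, 15, 12] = (0 16 12 8 14 2 10 6 9 7 3 1)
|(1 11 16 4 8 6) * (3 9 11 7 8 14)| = |(1 7 8 6)(3 9 11 16 4 14)| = 12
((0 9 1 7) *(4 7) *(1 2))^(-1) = ((0 9 2 1 4 7))^(-1) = (0 7 4 1 2 9)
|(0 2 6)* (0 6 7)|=|(0 2 7)|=3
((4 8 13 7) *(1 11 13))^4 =((1 11 13 7 4 8))^4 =(1 4 13)(7 11 8)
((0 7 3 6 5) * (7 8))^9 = (0 3)(5 7)(6 8)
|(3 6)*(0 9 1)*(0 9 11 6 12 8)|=6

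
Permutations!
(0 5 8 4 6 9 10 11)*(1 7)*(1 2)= (0 5 8 4 6 9 10 11)(1 7 2)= [5, 7, 1, 3, 6, 8, 9, 2, 4, 10, 11, 0]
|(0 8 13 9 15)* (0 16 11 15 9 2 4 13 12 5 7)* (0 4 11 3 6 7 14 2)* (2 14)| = |(0 8 12 5 2 11 15 16 3 6 7 4 13)| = 13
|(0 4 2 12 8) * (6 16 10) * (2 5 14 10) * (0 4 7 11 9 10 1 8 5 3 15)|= 16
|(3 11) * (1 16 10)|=|(1 16 10)(3 11)|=6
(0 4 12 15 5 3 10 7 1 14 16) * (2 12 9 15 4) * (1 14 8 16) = (0 2 12 4 9 15 5 3 10 7 14 1 8 16) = [2, 8, 12, 10, 9, 3, 6, 14, 16, 15, 7, 11, 4, 13, 1, 5, 0]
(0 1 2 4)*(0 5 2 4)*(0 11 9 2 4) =[1, 0, 11, 3, 5, 4, 6, 7, 8, 2, 10, 9] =(0 1)(2 11 9)(4 5)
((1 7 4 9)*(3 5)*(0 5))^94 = ((0 5 3)(1 7 4 9))^94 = (0 5 3)(1 4)(7 9)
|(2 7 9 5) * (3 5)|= |(2 7 9 3 5)|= 5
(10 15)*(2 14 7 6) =(2 14 7 6)(10 15) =[0, 1, 14, 3, 4, 5, 2, 6, 8, 9, 15, 11, 12, 13, 7, 10]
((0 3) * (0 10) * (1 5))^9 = ((0 3 10)(1 5))^9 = (10)(1 5)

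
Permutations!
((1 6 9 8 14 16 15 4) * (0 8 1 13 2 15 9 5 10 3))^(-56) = ((0 8 14 16 9 1 6 5 10 3)(2 15 4 13))^(-56) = (0 9 10 14 6)(1 3 16 5 8)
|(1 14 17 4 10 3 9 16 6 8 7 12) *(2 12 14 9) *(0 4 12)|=|(0 4 10 3 2)(1 9 16 6 8 7 14 17 12)|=45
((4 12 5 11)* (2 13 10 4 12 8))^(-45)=(13)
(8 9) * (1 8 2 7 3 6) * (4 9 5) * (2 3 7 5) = (1 8 2 5 4 9 3 6) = [0, 8, 5, 6, 9, 4, 1, 7, 2, 3]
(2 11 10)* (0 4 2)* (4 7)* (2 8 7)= (0 2 11 10)(4 8 7)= [2, 1, 11, 3, 8, 5, 6, 4, 7, 9, 0, 10]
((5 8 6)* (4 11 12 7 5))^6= ((4 11 12 7 5 8 6))^6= (4 6 8 5 7 12 11)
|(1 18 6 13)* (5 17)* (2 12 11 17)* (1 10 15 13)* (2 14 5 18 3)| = 24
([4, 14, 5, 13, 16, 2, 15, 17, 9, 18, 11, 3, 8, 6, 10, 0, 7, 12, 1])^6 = [8, 6, 2, 16, 9, 5, 17, 1, 11, 3, 0, 4, 10, 7, 15, 12, 18, 14, 13]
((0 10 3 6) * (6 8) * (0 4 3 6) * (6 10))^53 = (10)(0 3 6 8 4)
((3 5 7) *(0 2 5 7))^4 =((0 2 5)(3 7))^4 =(7)(0 2 5)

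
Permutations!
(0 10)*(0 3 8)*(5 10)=(0 5 10 3 8)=[5, 1, 2, 8, 4, 10, 6, 7, 0, 9, 3]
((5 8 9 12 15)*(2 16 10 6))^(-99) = (2 16 10 6)(5 8 9 12 15)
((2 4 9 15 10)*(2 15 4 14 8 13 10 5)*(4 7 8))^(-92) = (2 15 13 7 4)(5 10 8 9 14)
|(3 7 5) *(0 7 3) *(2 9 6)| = 3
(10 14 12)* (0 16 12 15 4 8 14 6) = (0 16 12 10 6)(4 8 14 15) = [16, 1, 2, 3, 8, 5, 0, 7, 14, 9, 6, 11, 10, 13, 15, 4, 12]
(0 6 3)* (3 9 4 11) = (0 6 9 4 11 3) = [6, 1, 2, 0, 11, 5, 9, 7, 8, 4, 10, 3]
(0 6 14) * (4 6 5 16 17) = (0 5 16 17 4 6 14) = [5, 1, 2, 3, 6, 16, 14, 7, 8, 9, 10, 11, 12, 13, 0, 15, 17, 4]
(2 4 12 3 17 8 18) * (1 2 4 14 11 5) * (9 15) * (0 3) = (0 3 17 8 18 4 12)(1 2 14 11 5)(9 15) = [3, 2, 14, 17, 12, 1, 6, 7, 18, 15, 10, 5, 0, 13, 11, 9, 16, 8, 4]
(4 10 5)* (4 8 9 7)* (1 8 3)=(1 8 9 7 4 10 5 3)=[0, 8, 2, 1, 10, 3, 6, 4, 9, 7, 5]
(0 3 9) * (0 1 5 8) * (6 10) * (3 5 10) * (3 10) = [5, 3, 2, 9, 4, 8, 10, 7, 0, 1, 6] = (0 5 8)(1 3 9)(6 10)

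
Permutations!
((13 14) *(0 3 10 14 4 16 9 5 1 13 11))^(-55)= ((0 3 10 14 11)(1 13 4 16 9 5))^(-55)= (1 5 9 16 4 13)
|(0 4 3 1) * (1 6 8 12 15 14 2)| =|(0 4 3 6 8 12 15 14 2 1)| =10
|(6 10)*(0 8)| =|(0 8)(6 10)| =2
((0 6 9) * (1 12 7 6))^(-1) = ((0 1 12 7 6 9))^(-1) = (0 9 6 7 12 1)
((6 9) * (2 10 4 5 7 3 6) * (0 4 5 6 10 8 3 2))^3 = (0 9 6 4)(2 10)(3 7)(5 8)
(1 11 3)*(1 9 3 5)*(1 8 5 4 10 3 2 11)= (2 11 4 10 3 9)(5 8)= [0, 1, 11, 9, 10, 8, 6, 7, 5, 2, 3, 4]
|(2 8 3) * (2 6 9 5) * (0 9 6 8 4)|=|(0 9 5 2 4)(3 8)|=10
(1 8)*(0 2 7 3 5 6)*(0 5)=[2, 8, 7, 0, 4, 6, 5, 3, 1]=(0 2 7 3)(1 8)(5 6)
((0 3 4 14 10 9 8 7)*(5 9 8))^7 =((0 3 4 14 10 8 7)(5 9))^7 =(14)(5 9)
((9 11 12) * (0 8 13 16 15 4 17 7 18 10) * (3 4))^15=(0 15 7 8 3 18 13 4 10 16 17)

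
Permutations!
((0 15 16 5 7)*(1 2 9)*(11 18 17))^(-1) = ((0 15 16 5 7)(1 2 9)(11 18 17))^(-1) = (0 7 5 16 15)(1 9 2)(11 17 18)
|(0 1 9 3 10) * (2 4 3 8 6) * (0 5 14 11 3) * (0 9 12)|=|(0 1 12)(2 4 9 8 6)(3 10 5 14 11)|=15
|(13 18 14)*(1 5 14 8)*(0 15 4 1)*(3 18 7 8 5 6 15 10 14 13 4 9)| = |(0 10 14 4 1 6 15 9 3 18 5 13 7 8)| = 14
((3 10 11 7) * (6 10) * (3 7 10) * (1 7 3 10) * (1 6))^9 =((1 7 3)(6 10 11))^9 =(11)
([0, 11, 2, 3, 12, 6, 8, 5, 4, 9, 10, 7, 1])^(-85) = (1 5 4 11 6 12 7 8)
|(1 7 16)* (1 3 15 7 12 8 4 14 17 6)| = 28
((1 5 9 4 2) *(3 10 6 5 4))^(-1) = (1 2 4)(3 9 5 6 10)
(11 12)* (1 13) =(1 13)(11 12) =[0, 13, 2, 3, 4, 5, 6, 7, 8, 9, 10, 12, 11, 1]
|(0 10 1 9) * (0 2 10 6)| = 4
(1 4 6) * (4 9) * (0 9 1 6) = (0 9 4) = [9, 1, 2, 3, 0, 5, 6, 7, 8, 4]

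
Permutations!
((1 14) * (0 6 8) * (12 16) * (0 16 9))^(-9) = (0 16)(1 14)(6 12)(8 9)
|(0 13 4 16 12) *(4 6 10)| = |(0 13 6 10 4 16 12)| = 7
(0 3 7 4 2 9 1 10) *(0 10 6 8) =[3, 6, 9, 7, 2, 5, 8, 4, 0, 1, 10] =(10)(0 3 7 4 2 9 1 6 8)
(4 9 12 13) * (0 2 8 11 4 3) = (0 2 8 11 4 9 12 13 3) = [2, 1, 8, 0, 9, 5, 6, 7, 11, 12, 10, 4, 13, 3]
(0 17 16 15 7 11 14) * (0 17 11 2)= [11, 1, 0, 3, 4, 5, 6, 2, 8, 9, 10, 14, 12, 13, 17, 7, 15, 16]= (0 11 14 17 16 15 7 2)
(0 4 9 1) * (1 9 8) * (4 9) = (0 9 4 8 1) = [9, 0, 2, 3, 8, 5, 6, 7, 1, 4]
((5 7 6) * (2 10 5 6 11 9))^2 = ((2 10 5 7 11 9))^2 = (2 5 11)(7 9 10)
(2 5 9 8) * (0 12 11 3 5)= (0 12 11 3 5 9 8 2)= [12, 1, 0, 5, 4, 9, 6, 7, 2, 8, 10, 3, 11]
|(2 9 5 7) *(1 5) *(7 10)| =6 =|(1 5 10 7 2 9)|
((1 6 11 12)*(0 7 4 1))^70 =((0 7 4 1 6 11 12))^70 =(12)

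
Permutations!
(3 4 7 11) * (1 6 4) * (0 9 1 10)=(0 9 1 6 4 7 11 3 10)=[9, 6, 2, 10, 7, 5, 4, 11, 8, 1, 0, 3]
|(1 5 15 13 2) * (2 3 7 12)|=|(1 5 15 13 3 7 12 2)|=8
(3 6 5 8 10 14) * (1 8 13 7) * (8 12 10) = [0, 12, 2, 6, 4, 13, 5, 1, 8, 9, 14, 11, 10, 7, 3] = (1 12 10 14 3 6 5 13 7)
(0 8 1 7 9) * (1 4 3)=(0 8 4 3 1 7 9)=[8, 7, 2, 1, 3, 5, 6, 9, 4, 0]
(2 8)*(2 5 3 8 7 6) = (2 7 6)(3 8 5) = [0, 1, 7, 8, 4, 3, 2, 6, 5]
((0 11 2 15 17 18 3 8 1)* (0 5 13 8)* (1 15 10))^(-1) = (0 3 18 17 15 8 13 5 1 10 2 11)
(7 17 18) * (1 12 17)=(1 12 17 18 7)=[0, 12, 2, 3, 4, 5, 6, 1, 8, 9, 10, 11, 17, 13, 14, 15, 16, 18, 7]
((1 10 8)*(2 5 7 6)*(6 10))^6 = ((1 6 2 5 7 10 8))^6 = (1 8 10 7 5 2 6)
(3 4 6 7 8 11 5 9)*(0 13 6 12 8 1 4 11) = (0 13 6 7 1 4 12 8)(3 11 5 9) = [13, 4, 2, 11, 12, 9, 7, 1, 0, 3, 10, 5, 8, 6]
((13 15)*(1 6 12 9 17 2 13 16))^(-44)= (1 6 12 9 17 2 13 15 16)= ((1 6 12 9 17 2 13 15 16))^(-44)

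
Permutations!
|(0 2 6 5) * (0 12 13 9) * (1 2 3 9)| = |(0 3 9)(1 2 6 5 12 13)| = 6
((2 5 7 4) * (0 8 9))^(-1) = (0 9 8)(2 4 7 5)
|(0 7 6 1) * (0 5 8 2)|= |(0 7 6 1 5 8 2)|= 7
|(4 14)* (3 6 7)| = |(3 6 7)(4 14)| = 6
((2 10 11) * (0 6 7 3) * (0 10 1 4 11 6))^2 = (1 11)(2 4)(3 6)(7 10)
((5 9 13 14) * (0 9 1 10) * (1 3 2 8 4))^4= (0 5 4 9 3 1 13 2 10 14 8)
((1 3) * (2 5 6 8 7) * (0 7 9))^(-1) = (0 9 8 6 5 2 7)(1 3) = ((0 7 2 5 6 8 9)(1 3))^(-1)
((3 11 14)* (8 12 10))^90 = (14)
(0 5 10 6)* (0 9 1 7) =[5, 7, 2, 3, 4, 10, 9, 0, 8, 1, 6] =(0 5 10 6 9 1 7)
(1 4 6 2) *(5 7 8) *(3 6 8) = (1 4 8 5 7 3 6 2) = [0, 4, 1, 6, 8, 7, 2, 3, 5]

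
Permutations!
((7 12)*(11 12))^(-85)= ((7 11 12))^(-85)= (7 12 11)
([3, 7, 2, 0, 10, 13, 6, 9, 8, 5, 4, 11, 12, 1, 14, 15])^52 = (15)(1 9 13 7 5)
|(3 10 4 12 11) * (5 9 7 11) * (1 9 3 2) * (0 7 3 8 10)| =35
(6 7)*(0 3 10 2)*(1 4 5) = (0 3 10 2)(1 4 5)(6 7) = [3, 4, 0, 10, 5, 1, 7, 6, 8, 9, 2]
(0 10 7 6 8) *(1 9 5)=[10, 9, 2, 3, 4, 1, 8, 6, 0, 5, 7]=(0 10 7 6 8)(1 9 5)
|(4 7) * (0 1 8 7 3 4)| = 4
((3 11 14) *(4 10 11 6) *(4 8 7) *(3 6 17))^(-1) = (3 17)(4 7 8 6 14 11 10)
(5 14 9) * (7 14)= (5 7 14 9)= [0, 1, 2, 3, 4, 7, 6, 14, 8, 5, 10, 11, 12, 13, 9]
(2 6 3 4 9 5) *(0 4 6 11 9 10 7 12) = [4, 1, 11, 6, 10, 2, 3, 12, 8, 5, 7, 9, 0] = (0 4 10 7 12)(2 11 9 5)(3 6)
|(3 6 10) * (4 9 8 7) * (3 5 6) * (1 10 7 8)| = 7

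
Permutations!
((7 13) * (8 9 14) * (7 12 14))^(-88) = (7 12 8)(9 13 14)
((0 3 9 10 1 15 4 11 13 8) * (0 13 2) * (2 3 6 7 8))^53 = ((0 6 7 8 13 2)(1 15 4 11 3 9 10))^53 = (0 2 13 8 7 6)(1 3 15 9 4 10 11)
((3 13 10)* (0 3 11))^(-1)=((0 3 13 10 11))^(-1)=(0 11 10 13 3)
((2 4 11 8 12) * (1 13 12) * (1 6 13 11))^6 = ((1 11 8 6 13 12 2 4))^6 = (1 2 13 8)(4 12 6 11)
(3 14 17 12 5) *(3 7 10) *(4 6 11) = (3 14 17 12 5 7 10)(4 6 11) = [0, 1, 2, 14, 6, 7, 11, 10, 8, 9, 3, 4, 5, 13, 17, 15, 16, 12]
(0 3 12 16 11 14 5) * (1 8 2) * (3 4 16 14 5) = [4, 8, 1, 12, 16, 0, 6, 7, 2, 9, 10, 5, 14, 13, 3, 15, 11] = (0 4 16 11 5)(1 8 2)(3 12 14)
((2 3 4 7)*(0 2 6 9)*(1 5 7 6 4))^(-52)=(0 3 5 4 9 2 1 7 6)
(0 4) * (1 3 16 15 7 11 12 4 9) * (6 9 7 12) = (0 7 11 6 9 1 3 16 15 12 4) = [7, 3, 2, 16, 0, 5, 9, 11, 8, 1, 10, 6, 4, 13, 14, 12, 15]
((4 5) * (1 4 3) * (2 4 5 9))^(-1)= ((1 5 3)(2 4 9))^(-1)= (1 3 5)(2 9 4)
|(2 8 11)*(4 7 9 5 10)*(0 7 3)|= |(0 7 9 5 10 4 3)(2 8 11)|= 21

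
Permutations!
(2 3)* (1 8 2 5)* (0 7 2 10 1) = (0 7 2 3 5)(1 8 10) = [7, 8, 3, 5, 4, 0, 6, 2, 10, 9, 1]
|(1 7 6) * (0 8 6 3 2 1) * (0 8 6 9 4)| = 20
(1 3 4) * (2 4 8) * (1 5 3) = (2 4 5 3 8) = [0, 1, 4, 8, 5, 3, 6, 7, 2]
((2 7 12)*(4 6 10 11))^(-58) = (2 12 7)(4 10)(6 11)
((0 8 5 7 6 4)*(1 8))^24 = (0 5 4 8 6 1 7)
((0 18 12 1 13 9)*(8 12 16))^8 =((0 18 16 8 12 1 13 9))^8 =(18)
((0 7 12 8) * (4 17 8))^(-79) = ((0 7 12 4 17 8))^(-79) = (0 8 17 4 12 7)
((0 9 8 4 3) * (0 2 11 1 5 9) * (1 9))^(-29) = (1 5)(2 11 9 8 4 3)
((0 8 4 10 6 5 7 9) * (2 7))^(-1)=((0 8 4 10 6 5 2 7 9))^(-1)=(0 9 7 2 5 6 10 4 8)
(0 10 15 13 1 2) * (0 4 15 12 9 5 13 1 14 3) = (0 10 12 9 5 13 14 3)(1 2 4 15) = [10, 2, 4, 0, 15, 13, 6, 7, 8, 5, 12, 11, 9, 14, 3, 1]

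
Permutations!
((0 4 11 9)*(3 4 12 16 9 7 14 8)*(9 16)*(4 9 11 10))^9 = (16)(0 12 11 7 14 8 3 9)(4 10)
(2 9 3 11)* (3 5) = (2 9 5 3 11) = [0, 1, 9, 11, 4, 3, 6, 7, 8, 5, 10, 2]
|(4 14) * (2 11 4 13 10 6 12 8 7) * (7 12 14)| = |(2 11 4 7)(6 14 13 10)(8 12)| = 4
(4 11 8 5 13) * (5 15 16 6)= [0, 1, 2, 3, 11, 13, 5, 7, 15, 9, 10, 8, 12, 4, 14, 16, 6]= (4 11 8 15 16 6 5 13)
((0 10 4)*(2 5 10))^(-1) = (0 4 10 5 2)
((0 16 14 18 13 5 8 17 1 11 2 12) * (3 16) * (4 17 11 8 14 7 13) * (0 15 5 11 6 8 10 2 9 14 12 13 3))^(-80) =((1 10 2 13 11 9 14 18 4 17)(3 16 7)(5 12 15)(6 8))^(-80) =(18)(3 16 7)(5 12 15)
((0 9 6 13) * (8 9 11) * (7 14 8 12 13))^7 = ((0 11 12 13)(6 7 14 8 9))^7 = (0 13 12 11)(6 14 9 7 8)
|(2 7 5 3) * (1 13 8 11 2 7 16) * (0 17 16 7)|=11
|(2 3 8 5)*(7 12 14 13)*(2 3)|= |(3 8 5)(7 12 14 13)|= 12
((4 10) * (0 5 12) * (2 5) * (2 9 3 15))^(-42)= ((0 9 3 15 2 5 12)(4 10))^(-42)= (15)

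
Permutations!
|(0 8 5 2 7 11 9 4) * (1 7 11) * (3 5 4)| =|(0 8 4)(1 7)(2 11 9 3 5)| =30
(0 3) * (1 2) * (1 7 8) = (0 3)(1 2 7 8) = [3, 2, 7, 0, 4, 5, 6, 8, 1]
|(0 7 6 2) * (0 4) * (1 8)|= 10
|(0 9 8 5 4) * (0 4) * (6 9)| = 5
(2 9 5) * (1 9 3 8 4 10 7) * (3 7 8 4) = (1 9 5 2 7)(3 4 10 8) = [0, 9, 7, 4, 10, 2, 6, 1, 3, 5, 8]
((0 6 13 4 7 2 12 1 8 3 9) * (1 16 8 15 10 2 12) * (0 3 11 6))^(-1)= (1 2 10 15)(3 9)(4 13 6 11 8 16 12 7)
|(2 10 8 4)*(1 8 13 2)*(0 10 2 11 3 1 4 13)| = |(0 10)(1 8 13 11 3)| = 10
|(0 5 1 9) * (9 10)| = 5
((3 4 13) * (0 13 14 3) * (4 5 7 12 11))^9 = (0 13)(3 7 11 14 5 12 4)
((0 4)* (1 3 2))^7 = ((0 4)(1 3 2))^7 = (0 4)(1 3 2)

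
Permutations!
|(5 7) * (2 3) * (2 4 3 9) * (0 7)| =|(0 7 5)(2 9)(3 4)| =6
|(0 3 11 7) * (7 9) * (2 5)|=10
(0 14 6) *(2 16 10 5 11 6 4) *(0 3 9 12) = (0 14 4 2 16 10 5 11 6 3 9 12) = [14, 1, 16, 9, 2, 11, 3, 7, 8, 12, 5, 6, 0, 13, 4, 15, 10]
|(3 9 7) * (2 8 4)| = 3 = |(2 8 4)(3 9 7)|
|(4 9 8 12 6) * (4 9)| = 4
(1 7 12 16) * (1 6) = (1 7 12 16 6) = [0, 7, 2, 3, 4, 5, 1, 12, 8, 9, 10, 11, 16, 13, 14, 15, 6]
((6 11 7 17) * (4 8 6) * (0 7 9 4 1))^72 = (17)(4 6 9 8 11) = ((0 7 17 1)(4 8 6 11 9))^72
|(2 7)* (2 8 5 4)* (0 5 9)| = 7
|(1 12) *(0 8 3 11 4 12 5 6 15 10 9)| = |(0 8 3 11 4 12 1 5 6 15 10 9)| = 12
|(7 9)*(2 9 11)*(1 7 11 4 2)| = |(1 7 4 2 9 11)| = 6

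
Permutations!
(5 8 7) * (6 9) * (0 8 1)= (0 8 7 5 1)(6 9)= [8, 0, 2, 3, 4, 1, 9, 5, 7, 6]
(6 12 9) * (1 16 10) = (1 16 10)(6 12 9) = [0, 16, 2, 3, 4, 5, 12, 7, 8, 6, 1, 11, 9, 13, 14, 15, 10]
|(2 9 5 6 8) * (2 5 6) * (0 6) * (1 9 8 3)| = 15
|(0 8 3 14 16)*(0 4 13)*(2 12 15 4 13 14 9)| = |(0 8 3 9 2 12 15 4 14 16 13)| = 11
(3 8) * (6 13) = (3 8)(6 13) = [0, 1, 2, 8, 4, 5, 13, 7, 3, 9, 10, 11, 12, 6]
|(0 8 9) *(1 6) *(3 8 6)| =|(0 6 1 3 8 9)| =6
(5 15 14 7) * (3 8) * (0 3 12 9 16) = [3, 1, 2, 8, 4, 15, 6, 5, 12, 16, 10, 11, 9, 13, 7, 14, 0] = (0 3 8 12 9 16)(5 15 14 7)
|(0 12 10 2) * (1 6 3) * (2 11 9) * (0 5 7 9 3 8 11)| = |(0 12 10)(1 6 8 11 3)(2 5 7 9)| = 60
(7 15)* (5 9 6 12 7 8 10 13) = [0, 1, 2, 3, 4, 9, 12, 15, 10, 6, 13, 11, 7, 5, 14, 8] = (5 9 6 12 7 15 8 10 13)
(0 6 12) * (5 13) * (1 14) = [6, 14, 2, 3, 4, 13, 12, 7, 8, 9, 10, 11, 0, 5, 1] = (0 6 12)(1 14)(5 13)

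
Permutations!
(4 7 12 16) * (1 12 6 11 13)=(1 12 16 4 7 6 11 13)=[0, 12, 2, 3, 7, 5, 11, 6, 8, 9, 10, 13, 16, 1, 14, 15, 4]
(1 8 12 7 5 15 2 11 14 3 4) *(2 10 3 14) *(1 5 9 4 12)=(1 8)(2 11)(3 12 7 9 4 5 15 10)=[0, 8, 11, 12, 5, 15, 6, 9, 1, 4, 3, 2, 7, 13, 14, 10]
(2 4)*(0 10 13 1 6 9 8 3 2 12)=(0 10 13 1 6 9 8 3 2 4 12)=[10, 6, 4, 2, 12, 5, 9, 7, 3, 8, 13, 11, 0, 1]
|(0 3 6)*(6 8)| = 4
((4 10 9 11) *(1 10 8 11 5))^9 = ((1 10 9 5)(4 8 11))^9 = (11)(1 10 9 5)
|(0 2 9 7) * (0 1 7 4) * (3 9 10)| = 6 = |(0 2 10 3 9 4)(1 7)|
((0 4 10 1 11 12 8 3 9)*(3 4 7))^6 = ((0 7 3 9)(1 11 12 8 4 10))^6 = (12)(0 3)(7 9)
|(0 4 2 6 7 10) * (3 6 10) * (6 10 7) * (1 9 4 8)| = 9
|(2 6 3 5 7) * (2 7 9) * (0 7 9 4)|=|(0 7 9 2 6 3 5 4)|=8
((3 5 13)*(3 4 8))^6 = (3 5 13 4 8)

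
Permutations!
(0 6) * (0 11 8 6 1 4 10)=[1, 4, 2, 3, 10, 5, 11, 7, 6, 9, 0, 8]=(0 1 4 10)(6 11 8)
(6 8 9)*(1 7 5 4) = (1 7 5 4)(6 8 9) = [0, 7, 2, 3, 1, 4, 8, 5, 9, 6]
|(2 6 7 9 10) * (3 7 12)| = |(2 6 12 3 7 9 10)| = 7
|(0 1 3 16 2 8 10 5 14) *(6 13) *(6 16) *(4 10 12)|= 13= |(0 1 3 6 13 16 2 8 12 4 10 5 14)|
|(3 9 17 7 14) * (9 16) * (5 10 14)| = |(3 16 9 17 7 5 10 14)| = 8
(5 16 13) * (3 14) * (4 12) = (3 14)(4 12)(5 16 13) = [0, 1, 2, 14, 12, 16, 6, 7, 8, 9, 10, 11, 4, 5, 3, 15, 13]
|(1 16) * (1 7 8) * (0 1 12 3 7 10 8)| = 8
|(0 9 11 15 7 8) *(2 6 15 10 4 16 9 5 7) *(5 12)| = 15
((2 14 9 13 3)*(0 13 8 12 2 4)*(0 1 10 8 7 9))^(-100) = ((0 13 3 4 1 10 8 12 2 14)(7 9))^(-100) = (14)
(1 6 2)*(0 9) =(0 9)(1 6 2) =[9, 6, 1, 3, 4, 5, 2, 7, 8, 0]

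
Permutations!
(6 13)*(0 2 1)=(0 2 1)(6 13)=[2, 0, 1, 3, 4, 5, 13, 7, 8, 9, 10, 11, 12, 6]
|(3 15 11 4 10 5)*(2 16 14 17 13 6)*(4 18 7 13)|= |(2 16 14 17 4 10 5 3 15 11 18 7 13 6)|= 14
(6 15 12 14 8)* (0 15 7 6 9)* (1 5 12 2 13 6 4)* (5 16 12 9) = (0 15 2 13 6 7 4 1 16 12 14 8 5 9) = [15, 16, 13, 3, 1, 9, 7, 4, 5, 0, 10, 11, 14, 6, 8, 2, 12]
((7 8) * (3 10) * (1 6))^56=((1 6)(3 10)(7 8))^56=(10)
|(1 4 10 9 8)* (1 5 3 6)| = 8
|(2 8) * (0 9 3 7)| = |(0 9 3 7)(2 8)| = 4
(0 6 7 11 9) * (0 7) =(0 6)(7 11 9) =[6, 1, 2, 3, 4, 5, 0, 11, 8, 7, 10, 9]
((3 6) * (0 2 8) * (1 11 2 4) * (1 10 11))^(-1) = (0 8 2 11 10 4)(3 6)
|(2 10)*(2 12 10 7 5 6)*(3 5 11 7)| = |(2 3 5 6)(7 11)(10 12)| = 4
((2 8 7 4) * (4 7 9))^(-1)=((2 8 9 4))^(-1)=(2 4 9 8)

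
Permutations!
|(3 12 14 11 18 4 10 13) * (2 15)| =|(2 15)(3 12 14 11 18 4 10 13)| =8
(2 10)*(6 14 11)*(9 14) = [0, 1, 10, 3, 4, 5, 9, 7, 8, 14, 2, 6, 12, 13, 11] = (2 10)(6 9 14 11)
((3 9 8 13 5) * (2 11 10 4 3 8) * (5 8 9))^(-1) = ((2 11 10 4 3 5 9)(8 13))^(-1) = (2 9 5 3 4 10 11)(8 13)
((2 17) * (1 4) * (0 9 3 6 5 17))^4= ((0 9 3 6 5 17 2)(1 4))^4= (0 5 9 17 3 2 6)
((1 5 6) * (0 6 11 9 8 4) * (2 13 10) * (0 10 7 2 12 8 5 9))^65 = ((0 6 1 9 5 11)(2 13 7)(4 10 12 8))^65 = (0 11 5 9 1 6)(2 7 13)(4 10 12 8)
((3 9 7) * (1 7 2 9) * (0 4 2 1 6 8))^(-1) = ((0 4 2 9 1 7 3 6 8))^(-1) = (0 8 6 3 7 1 9 2 4)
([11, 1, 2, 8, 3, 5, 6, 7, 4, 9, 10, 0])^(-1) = [11, 1, 2, 4, 8, 5, 6, 7, 3, 9, 10, 0]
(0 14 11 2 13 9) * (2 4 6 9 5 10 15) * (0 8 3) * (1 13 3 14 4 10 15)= [4, 13, 3, 0, 6, 15, 9, 7, 14, 8, 1, 10, 12, 5, 11, 2]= (0 4 6 9 8 14 11 10 1 13 5 15 2 3)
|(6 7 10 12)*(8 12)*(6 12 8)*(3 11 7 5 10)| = 3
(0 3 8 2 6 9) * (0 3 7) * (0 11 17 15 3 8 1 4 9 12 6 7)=(1 4 9 8 2 7 11 17 15 3)(6 12)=[0, 4, 7, 1, 9, 5, 12, 11, 2, 8, 10, 17, 6, 13, 14, 3, 16, 15]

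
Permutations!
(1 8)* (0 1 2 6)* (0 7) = (0 1 8 2 6 7) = [1, 8, 6, 3, 4, 5, 7, 0, 2]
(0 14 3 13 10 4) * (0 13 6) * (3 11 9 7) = [14, 1, 2, 6, 13, 5, 0, 3, 8, 7, 4, 9, 12, 10, 11] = (0 14 11 9 7 3 6)(4 13 10)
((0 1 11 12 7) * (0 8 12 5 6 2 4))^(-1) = ((0 1 11 5 6 2 4)(7 8 12))^(-1) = (0 4 2 6 5 11 1)(7 12 8)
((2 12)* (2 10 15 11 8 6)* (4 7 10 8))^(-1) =(2 6 8 12)(4 11 15 10 7)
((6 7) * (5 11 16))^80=((5 11 16)(6 7))^80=(5 16 11)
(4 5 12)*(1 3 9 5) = (1 3 9 5 12 4) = [0, 3, 2, 9, 1, 12, 6, 7, 8, 5, 10, 11, 4]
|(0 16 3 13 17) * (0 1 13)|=|(0 16 3)(1 13 17)|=3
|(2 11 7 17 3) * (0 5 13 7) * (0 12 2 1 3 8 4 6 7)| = 30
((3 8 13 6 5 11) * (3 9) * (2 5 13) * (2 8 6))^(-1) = (2 13 6 3 9 11 5)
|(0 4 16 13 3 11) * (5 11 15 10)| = |(0 4 16 13 3 15 10 5 11)| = 9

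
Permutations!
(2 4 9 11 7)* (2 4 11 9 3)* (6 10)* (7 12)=(2 11 12 7 4 3)(6 10)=[0, 1, 11, 2, 3, 5, 10, 4, 8, 9, 6, 12, 7]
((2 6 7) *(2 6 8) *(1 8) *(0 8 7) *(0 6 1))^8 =((0 8 2)(1 7))^8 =(0 2 8)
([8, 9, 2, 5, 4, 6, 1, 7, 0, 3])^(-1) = [8, 6, 2, 9, 4, 3, 5, 7, 0, 1]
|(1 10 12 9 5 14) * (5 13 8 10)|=|(1 5 14)(8 10 12 9 13)|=15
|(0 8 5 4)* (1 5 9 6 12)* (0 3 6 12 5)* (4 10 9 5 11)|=28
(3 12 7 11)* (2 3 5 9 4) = (2 3 12 7 11 5 9 4) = [0, 1, 3, 12, 2, 9, 6, 11, 8, 4, 10, 5, 7]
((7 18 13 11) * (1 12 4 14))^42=((1 12 4 14)(7 18 13 11))^42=(1 4)(7 13)(11 18)(12 14)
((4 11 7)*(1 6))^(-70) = (4 7 11)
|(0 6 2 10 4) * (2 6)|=4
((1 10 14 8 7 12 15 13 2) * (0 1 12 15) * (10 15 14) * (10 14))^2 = (0 15 2)(1 13 12)(7 14)(8 10)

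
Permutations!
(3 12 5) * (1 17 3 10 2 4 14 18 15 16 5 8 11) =(1 17 3 12 8 11)(2 4 14 18 15 16 5 10) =[0, 17, 4, 12, 14, 10, 6, 7, 11, 9, 2, 1, 8, 13, 18, 16, 5, 3, 15]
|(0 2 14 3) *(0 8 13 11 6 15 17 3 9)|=|(0 2 14 9)(3 8 13 11 6 15 17)|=28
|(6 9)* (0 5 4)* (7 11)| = 6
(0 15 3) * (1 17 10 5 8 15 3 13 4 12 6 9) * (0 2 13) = (0 3 2 13 4 12 6 9 1 17 10 5 8 15) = [3, 17, 13, 2, 12, 8, 9, 7, 15, 1, 5, 11, 6, 4, 14, 0, 16, 10]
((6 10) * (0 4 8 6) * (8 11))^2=(0 11 6)(4 8 10)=((0 4 11 8 6 10))^2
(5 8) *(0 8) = (0 8 5) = [8, 1, 2, 3, 4, 0, 6, 7, 5]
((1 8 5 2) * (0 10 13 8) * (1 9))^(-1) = (0 1 9 2 5 8 13 10)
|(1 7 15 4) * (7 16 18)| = |(1 16 18 7 15 4)| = 6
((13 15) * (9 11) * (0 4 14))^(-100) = ((0 4 14)(9 11)(13 15))^(-100) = (15)(0 14 4)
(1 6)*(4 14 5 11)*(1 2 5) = (1 6 2 5 11 4 14) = [0, 6, 5, 3, 14, 11, 2, 7, 8, 9, 10, 4, 12, 13, 1]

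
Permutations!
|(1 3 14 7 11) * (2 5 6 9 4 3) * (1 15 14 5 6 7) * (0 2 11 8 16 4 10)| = 60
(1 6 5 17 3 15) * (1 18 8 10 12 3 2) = (1 6 5 17 2)(3 15 18 8 10 12) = [0, 6, 1, 15, 4, 17, 5, 7, 10, 9, 12, 11, 3, 13, 14, 18, 16, 2, 8]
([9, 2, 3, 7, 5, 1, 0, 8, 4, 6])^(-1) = (0 6 9)(1 5 4 8 7 3 2)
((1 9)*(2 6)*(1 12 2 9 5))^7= (1 5)(2 12 9 6)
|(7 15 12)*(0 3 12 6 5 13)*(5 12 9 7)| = 9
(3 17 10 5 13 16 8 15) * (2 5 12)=(2 5 13 16 8 15 3 17 10 12)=[0, 1, 5, 17, 4, 13, 6, 7, 15, 9, 12, 11, 2, 16, 14, 3, 8, 10]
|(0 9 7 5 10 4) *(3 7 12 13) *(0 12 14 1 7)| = |(0 9 14 1 7 5 10 4 12 13 3)| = 11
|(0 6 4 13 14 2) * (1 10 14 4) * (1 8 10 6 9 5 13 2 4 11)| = 12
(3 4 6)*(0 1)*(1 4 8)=(0 4 6 3 8 1)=[4, 0, 2, 8, 6, 5, 3, 7, 1]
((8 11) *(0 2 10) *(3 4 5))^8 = ((0 2 10)(3 4 5)(8 11))^8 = (11)(0 10 2)(3 5 4)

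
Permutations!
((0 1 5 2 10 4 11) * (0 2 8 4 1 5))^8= ((0 5 8 4 11 2 10 1))^8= (11)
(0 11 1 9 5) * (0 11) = (1 9 5 11) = [0, 9, 2, 3, 4, 11, 6, 7, 8, 5, 10, 1]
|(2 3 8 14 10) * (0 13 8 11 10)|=|(0 13 8 14)(2 3 11 10)|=4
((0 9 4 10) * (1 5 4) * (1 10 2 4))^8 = (0 10 9) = ((0 9 10)(1 5)(2 4))^8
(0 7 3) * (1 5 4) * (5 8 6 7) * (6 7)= (0 5 4 1 8 7 3)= [5, 8, 2, 0, 1, 4, 6, 3, 7]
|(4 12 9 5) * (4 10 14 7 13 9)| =|(4 12)(5 10 14 7 13 9)| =6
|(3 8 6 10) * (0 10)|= 5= |(0 10 3 8 6)|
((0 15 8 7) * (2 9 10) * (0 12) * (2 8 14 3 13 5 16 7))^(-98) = ((0 15 14 3 13 5 16 7 12)(2 9 10 8))^(-98) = (0 15 14 3 13 5 16 7 12)(2 10)(8 9)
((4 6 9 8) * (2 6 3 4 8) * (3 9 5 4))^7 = ((2 6 5 4 9))^7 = (2 5 9 6 4)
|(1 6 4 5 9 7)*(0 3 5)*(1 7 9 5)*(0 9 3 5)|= 10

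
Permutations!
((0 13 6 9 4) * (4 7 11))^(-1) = (0 4 11 7 9 6 13)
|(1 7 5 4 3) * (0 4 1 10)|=12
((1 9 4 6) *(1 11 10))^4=(1 11 4)(6 9 10)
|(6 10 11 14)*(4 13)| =|(4 13)(6 10 11 14)| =4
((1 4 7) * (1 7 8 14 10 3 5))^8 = ((1 4 8 14 10 3 5))^8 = (1 4 8 14 10 3 5)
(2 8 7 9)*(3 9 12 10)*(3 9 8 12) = (2 12 10 9)(3 8 7) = [0, 1, 12, 8, 4, 5, 6, 3, 7, 2, 9, 11, 10]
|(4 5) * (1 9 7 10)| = |(1 9 7 10)(4 5)| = 4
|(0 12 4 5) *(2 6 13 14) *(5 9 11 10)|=|(0 12 4 9 11 10 5)(2 6 13 14)|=28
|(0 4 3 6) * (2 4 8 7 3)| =10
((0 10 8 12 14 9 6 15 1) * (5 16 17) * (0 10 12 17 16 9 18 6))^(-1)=(0 9 5 17 8 10 1 15 6 18 14 12)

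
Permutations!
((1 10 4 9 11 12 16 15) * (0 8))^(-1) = ((0 8)(1 10 4 9 11 12 16 15))^(-1) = (0 8)(1 15 16 12 11 9 4 10)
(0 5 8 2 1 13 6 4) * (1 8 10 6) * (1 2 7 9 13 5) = [1, 5, 8, 3, 0, 10, 4, 9, 7, 13, 6, 11, 12, 2] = (0 1 5 10 6 4)(2 8 7 9 13)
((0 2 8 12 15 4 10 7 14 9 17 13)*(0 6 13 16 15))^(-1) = ((0 2 8 12)(4 10 7 14 9 17 16 15)(6 13))^(-1) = (0 12 8 2)(4 15 16 17 9 14 7 10)(6 13)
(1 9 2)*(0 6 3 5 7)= (0 6 3 5 7)(1 9 2)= [6, 9, 1, 5, 4, 7, 3, 0, 8, 2]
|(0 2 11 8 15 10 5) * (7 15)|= |(0 2 11 8 7 15 10 5)|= 8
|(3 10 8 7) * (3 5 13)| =6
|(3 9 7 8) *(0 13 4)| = 12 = |(0 13 4)(3 9 7 8)|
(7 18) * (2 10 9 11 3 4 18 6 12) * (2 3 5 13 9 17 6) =(2 10 17 6 12 3 4 18 7)(5 13 9 11) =[0, 1, 10, 4, 18, 13, 12, 2, 8, 11, 17, 5, 3, 9, 14, 15, 16, 6, 7]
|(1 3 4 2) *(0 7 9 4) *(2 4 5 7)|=|(0 2 1 3)(5 7 9)|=12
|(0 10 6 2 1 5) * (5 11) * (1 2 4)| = |(0 10 6 4 1 11 5)| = 7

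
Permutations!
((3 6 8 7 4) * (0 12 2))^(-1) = (0 2 12)(3 4 7 8 6)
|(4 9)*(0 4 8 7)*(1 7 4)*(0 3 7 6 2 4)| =14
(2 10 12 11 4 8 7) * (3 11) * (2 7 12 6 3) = (2 10 6 3 11 4 8 12) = [0, 1, 10, 11, 8, 5, 3, 7, 12, 9, 6, 4, 2]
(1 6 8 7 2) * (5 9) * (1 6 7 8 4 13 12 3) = (1 7 2 6 4 13 12 3)(5 9) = [0, 7, 6, 1, 13, 9, 4, 2, 8, 5, 10, 11, 3, 12]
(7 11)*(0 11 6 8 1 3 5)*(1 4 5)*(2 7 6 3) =(0 11 6 8 4 5)(1 2 7 3) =[11, 2, 7, 1, 5, 0, 8, 3, 4, 9, 10, 6]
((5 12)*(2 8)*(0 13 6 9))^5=((0 13 6 9)(2 8)(5 12))^5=(0 13 6 9)(2 8)(5 12)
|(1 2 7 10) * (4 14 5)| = |(1 2 7 10)(4 14 5)| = 12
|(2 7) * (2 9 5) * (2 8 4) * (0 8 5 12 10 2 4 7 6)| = |(0 8 7 9 12 10 2 6)| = 8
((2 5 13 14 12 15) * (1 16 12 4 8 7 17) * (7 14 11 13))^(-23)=(1 16 12 15 2 5 7 17)(4 8 14)(11 13)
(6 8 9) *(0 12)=(0 12)(6 8 9)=[12, 1, 2, 3, 4, 5, 8, 7, 9, 6, 10, 11, 0]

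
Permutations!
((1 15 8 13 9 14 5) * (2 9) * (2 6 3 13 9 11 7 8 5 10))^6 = (15)(2 10 14 9 8 7 11)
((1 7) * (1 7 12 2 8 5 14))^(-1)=((1 12 2 8 5 14))^(-1)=(1 14 5 8 2 12)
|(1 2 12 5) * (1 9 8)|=|(1 2 12 5 9 8)|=6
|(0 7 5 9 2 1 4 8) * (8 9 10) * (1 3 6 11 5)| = |(0 7 1 4 9 2 3 6 11 5 10 8)| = 12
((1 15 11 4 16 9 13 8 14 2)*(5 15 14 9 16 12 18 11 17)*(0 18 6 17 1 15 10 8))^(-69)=((0 18 11 4 12 6 17 5 10 8 9 13)(1 14 2 15))^(-69)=(0 4 17 8)(1 15 2 14)(5 9 18 12)(6 10 13 11)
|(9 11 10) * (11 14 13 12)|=|(9 14 13 12 11 10)|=6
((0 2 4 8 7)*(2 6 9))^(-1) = ((0 6 9 2 4 8 7))^(-1) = (0 7 8 4 2 9 6)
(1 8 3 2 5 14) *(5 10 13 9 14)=[0, 8, 10, 2, 4, 5, 6, 7, 3, 14, 13, 11, 12, 9, 1]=(1 8 3 2 10 13 9 14)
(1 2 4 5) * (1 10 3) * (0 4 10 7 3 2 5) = (0 4)(1 5 7 3)(2 10) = [4, 5, 10, 1, 0, 7, 6, 3, 8, 9, 2]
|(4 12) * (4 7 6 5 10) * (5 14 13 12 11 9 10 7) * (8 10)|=30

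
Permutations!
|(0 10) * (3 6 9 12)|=|(0 10)(3 6 9 12)|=4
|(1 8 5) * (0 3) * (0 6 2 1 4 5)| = |(0 3 6 2 1 8)(4 5)| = 6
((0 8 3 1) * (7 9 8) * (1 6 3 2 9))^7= (0 7 1)(2 9 8)(3 6)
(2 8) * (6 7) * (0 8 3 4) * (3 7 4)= (0 8 2 7 6 4)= [8, 1, 7, 3, 0, 5, 4, 6, 2]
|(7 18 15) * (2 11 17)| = |(2 11 17)(7 18 15)| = 3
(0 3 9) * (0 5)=(0 3 9 5)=[3, 1, 2, 9, 4, 0, 6, 7, 8, 5]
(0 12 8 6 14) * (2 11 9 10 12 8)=[8, 1, 11, 3, 4, 5, 14, 7, 6, 10, 12, 9, 2, 13, 0]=(0 8 6 14)(2 11 9 10 12)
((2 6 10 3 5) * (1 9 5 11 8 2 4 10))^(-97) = (1 4 11 6 5 3 2 9 10 8)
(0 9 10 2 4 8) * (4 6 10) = (0 9 4 8)(2 6 10) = [9, 1, 6, 3, 8, 5, 10, 7, 0, 4, 2]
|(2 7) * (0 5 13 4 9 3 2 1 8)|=10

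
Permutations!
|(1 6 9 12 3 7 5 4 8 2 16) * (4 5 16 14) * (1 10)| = |(1 6 9 12 3 7 16 10)(2 14 4 8)| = 8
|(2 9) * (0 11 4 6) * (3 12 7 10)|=|(0 11 4 6)(2 9)(3 12 7 10)|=4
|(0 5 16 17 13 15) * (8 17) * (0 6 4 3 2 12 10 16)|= 22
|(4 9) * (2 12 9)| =4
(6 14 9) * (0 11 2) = (0 11 2)(6 14 9) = [11, 1, 0, 3, 4, 5, 14, 7, 8, 6, 10, 2, 12, 13, 9]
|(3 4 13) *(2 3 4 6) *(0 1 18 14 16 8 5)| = 42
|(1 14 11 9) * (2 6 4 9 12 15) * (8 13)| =18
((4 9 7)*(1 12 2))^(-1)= ((1 12 2)(4 9 7))^(-1)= (1 2 12)(4 7 9)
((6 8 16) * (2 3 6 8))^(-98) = (16)(2 3 6)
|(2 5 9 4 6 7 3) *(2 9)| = |(2 5)(3 9 4 6 7)| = 10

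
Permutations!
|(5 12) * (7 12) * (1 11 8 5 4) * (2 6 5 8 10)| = |(1 11 10 2 6 5 7 12 4)| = 9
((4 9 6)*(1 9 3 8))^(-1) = (1 8 3 4 6 9)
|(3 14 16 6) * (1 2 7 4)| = 4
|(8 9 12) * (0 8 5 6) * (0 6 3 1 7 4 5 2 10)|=30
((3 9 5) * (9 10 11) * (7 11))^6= (11)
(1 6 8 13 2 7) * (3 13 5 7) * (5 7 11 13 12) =(1 6 8 7)(2 3 12 5 11 13) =[0, 6, 3, 12, 4, 11, 8, 1, 7, 9, 10, 13, 5, 2]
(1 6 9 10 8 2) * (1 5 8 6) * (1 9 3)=(1 9 10 6 3)(2 5 8)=[0, 9, 5, 1, 4, 8, 3, 7, 2, 10, 6]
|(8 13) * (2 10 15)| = 6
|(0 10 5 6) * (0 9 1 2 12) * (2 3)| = |(0 10 5 6 9 1 3 2 12)| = 9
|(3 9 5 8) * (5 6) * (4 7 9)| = 7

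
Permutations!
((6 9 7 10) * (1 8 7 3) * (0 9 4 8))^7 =((0 9 3 1)(4 8 7 10 6))^7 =(0 1 3 9)(4 7 6 8 10)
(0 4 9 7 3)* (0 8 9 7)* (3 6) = (0 4 7 6 3 8 9) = [4, 1, 2, 8, 7, 5, 3, 6, 9, 0]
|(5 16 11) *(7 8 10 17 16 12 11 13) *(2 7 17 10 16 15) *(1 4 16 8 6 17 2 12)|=12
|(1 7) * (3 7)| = |(1 3 7)| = 3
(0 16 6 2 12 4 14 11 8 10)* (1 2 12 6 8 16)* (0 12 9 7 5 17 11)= [1, 2, 6, 3, 14, 17, 9, 5, 10, 7, 12, 16, 4, 13, 0, 15, 8, 11]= (0 1 2 6 9 7 5 17 11 16 8 10 12 4 14)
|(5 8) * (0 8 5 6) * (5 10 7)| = 3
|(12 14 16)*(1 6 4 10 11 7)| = |(1 6 4 10 11 7)(12 14 16)| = 6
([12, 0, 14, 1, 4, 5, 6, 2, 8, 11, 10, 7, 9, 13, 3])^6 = [14, 2, 9, 7, 4, 5, 6, 12, 8, 1, 10, 0, 3, 13, 11]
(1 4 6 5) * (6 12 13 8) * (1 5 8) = (1 4 12 13)(6 8) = [0, 4, 2, 3, 12, 5, 8, 7, 6, 9, 10, 11, 13, 1]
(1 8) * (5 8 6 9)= (1 6 9 5 8)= [0, 6, 2, 3, 4, 8, 9, 7, 1, 5]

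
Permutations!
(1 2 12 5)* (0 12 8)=(0 12 5 1 2 8)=[12, 2, 8, 3, 4, 1, 6, 7, 0, 9, 10, 11, 5]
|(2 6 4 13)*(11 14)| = 4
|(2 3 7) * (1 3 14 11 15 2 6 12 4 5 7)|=|(1 3)(2 14 11 15)(4 5 7 6 12)|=20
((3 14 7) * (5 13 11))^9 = (14)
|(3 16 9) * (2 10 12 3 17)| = 7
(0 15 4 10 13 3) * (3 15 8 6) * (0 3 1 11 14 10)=[8, 11, 2, 3, 0, 5, 1, 7, 6, 9, 13, 14, 12, 15, 10, 4]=(0 8 6 1 11 14 10 13 15 4)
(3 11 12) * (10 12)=(3 11 10 12)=[0, 1, 2, 11, 4, 5, 6, 7, 8, 9, 12, 10, 3]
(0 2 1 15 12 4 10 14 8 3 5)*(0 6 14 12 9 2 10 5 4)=(0 10 12)(1 15 9 2)(3 4 5 6 14 8)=[10, 15, 1, 4, 5, 6, 14, 7, 3, 2, 12, 11, 0, 13, 8, 9]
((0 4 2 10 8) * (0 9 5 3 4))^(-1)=(2 4 3 5 9 8 10)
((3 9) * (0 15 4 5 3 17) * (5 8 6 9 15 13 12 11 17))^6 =((0 13 12 11 17)(3 15 4 8 6 9 5))^6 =(0 13 12 11 17)(3 5 9 6 8 4 15)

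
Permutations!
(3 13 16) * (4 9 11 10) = (3 13 16)(4 9 11 10) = [0, 1, 2, 13, 9, 5, 6, 7, 8, 11, 4, 10, 12, 16, 14, 15, 3]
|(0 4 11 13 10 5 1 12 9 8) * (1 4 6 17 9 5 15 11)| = 20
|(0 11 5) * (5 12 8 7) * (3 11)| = 7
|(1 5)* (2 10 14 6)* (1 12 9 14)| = 8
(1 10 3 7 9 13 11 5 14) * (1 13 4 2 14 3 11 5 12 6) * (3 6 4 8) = [0, 10, 14, 7, 2, 6, 1, 9, 3, 8, 11, 12, 4, 5, 13] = (1 10 11 12 4 2 14 13 5 6)(3 7 9 8)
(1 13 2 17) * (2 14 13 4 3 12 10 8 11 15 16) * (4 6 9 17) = (1 6 9 17)(2 4 3 12 10 8 11 15 16)(13 14) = [0, 6, 4, 12, 3, 5, 9, 7, 11, 17, 8, 15, 10, 14, 13, 16, 2, 1]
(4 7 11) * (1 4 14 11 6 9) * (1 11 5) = (1 4 7 6 9 11 14 5) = [0, 4, 2, 3, 7, 1, 9, 6, 8, 11, 10, 14, 12, 13, 5]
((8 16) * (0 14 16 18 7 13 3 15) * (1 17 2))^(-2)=(0 3 7 8 14 15 13 18 16)(1 17 2)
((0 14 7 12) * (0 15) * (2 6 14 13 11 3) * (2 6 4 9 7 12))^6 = (0 12 6 11)(2 9)(3 13 15 14)(4 7)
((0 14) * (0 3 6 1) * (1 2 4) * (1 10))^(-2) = ((0 14 3 6 2 4 10 1))^(-2) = (0 10 2 3)(1 4 6 14)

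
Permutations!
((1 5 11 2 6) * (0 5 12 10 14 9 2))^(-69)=((0 5 11)(1 12 10 14 9 2 6))^(-69)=(1 12 10 14 9 2 6)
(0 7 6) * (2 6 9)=[7, 1, 6, 3, 4, 5, 0, 9, 8, 2]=(0 7 9 2 6)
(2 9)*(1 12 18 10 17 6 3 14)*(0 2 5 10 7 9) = (0 2)(1 12 18 7 9 5 10 17 6 3 14) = [2, 12, 0, 14, 4, 10, 3, 9, 8, 5, 17, 11, 18, 13, 1, 15, 16, 6, 7]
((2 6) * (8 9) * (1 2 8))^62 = (1 6 9 2 8) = ((1 2 6 8 9))^62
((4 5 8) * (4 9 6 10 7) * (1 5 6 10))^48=(10)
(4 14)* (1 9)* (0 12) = [12, 9, 2, 3, 14, 5, 6, 7, 8, 1, 10, 11, 0, 13, 4] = (0 12)(1 9)(4 14)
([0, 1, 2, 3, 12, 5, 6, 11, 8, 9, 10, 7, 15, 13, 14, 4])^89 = (4 15 12)(7 11)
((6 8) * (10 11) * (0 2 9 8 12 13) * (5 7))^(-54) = (0 9 6 13 2 8 12)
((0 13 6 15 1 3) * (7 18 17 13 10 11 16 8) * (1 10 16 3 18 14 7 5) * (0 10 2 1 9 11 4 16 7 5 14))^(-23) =((0 7)(1 18 17 13 6 15 2)(3 10 4 16 8 14 5 9 11))^(-23) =(0 7)(1 15 13 18 2 6 17)(3 8 11 16 9 4 5 10 14)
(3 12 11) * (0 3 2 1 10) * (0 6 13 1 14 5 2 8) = [3, 10, 14, 12, 4, 2, 13, 7, 0, 9, 6, 8, 11, 1, 5] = (0 3 12 11 8)(1 10 6 13)(2 14 5)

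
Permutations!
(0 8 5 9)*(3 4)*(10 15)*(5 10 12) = (0 8 10 15 12 5 9)(3 4) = [8, 1, 2, 4, 3, 9, 6, 7, 10, 0, 15, 11, 5, 13, 14, 12]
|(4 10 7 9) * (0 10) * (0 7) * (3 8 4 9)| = |(0 10)(3 8 4 7)| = 4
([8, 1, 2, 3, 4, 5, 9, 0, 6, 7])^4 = [7, 1, 2, 3, 4, 5, 8, 9, 0, 6]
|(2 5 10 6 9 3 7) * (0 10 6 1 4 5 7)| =|(0 10 1 4 5 6 9 3)(2 7)| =8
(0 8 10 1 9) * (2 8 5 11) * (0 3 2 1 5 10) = (0 10 5 11 1 9 3 2 8) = [10, 9, 8, 2, 4, 11, 6, 7, 0, 3, 5, 1]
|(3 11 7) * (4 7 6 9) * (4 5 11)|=12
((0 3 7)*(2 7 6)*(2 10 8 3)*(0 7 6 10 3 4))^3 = (0 3 4 6 8 2 10)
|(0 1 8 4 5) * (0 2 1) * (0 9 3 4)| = 8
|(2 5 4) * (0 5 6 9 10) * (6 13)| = 8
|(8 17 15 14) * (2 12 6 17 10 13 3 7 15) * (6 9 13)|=12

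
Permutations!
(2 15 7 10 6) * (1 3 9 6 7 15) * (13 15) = [0, 3, 1, 9, 4, 5, 2, 10, 8, 6, 7, 11, 12, 15, 14, 13] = (1 3 9 6 2)(7 10)(13 15)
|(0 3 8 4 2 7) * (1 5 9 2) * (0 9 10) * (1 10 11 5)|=|(0 3 8 4 10)(2 7 9)(5 11)|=30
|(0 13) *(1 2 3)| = |(0 13)(1 2 3)| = 6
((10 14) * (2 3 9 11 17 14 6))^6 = ((2 3 9 11 17 14 10 6))^6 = (2 10 17 9)(3 6 14 11)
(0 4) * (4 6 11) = (0 6 11 4) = [6, 1, 2, 3, 0, 5, 11, 7, 8, 9, 10, 4]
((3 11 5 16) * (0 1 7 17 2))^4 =((0 1 7 17 2)(3 11 5 16))^4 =(0 2 17 7 1)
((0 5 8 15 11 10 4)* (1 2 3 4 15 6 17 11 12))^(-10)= ((0 5 8 6 17 11 10 15 12 1 2 3 4))^(-10)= (0 6 10 1 4 8 11 12 3 5 17 15 2)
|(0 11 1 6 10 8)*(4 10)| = |(0 11 1 6 4 10 8)| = 7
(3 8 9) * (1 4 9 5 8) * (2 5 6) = (1 4 9 3)(2 5 8 6) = [0, 4, 5, 1, 9, 8, 2, 7, 6, 3]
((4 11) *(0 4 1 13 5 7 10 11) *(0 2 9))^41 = ((0 4 2 9)(1 13 5 7 10 11))^41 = (0 4 2 9)(1 11 10 7 5 13)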